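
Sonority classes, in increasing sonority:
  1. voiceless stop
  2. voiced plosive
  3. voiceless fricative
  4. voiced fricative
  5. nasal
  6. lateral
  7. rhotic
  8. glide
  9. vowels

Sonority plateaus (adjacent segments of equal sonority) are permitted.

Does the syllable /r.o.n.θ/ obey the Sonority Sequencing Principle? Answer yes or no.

Onset: /r/ is a rhotic (sonority 7); then the nucleus /o/ (sonority 9).
Onset profile 7-9 — rises to the nucleus.
Coda: /n/ is a nasal (sonority 5), /θ/ is a voiceless fricative (sonority 3).
Coda profile 9-5-3 — falls from the nucleus.

yes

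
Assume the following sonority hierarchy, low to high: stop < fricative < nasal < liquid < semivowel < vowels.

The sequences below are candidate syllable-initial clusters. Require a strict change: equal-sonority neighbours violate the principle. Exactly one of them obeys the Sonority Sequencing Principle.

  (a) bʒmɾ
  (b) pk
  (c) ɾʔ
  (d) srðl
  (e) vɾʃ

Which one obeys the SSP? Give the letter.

(a) 1-2-3-4 → obeys
(b) 1-1 → violates
(c) 4-1 → violates
(d) 2-4-2-4 → violates
(e) 2-4-2 → violates

a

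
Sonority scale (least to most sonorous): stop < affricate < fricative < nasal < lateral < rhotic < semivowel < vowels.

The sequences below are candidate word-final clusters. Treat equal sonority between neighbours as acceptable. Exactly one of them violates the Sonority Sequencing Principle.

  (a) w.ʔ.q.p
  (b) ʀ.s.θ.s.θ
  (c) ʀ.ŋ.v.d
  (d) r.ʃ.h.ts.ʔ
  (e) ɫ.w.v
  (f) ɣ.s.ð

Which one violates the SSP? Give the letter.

(a) sonority 7-1-1-1: well-formed.
(b) sonority 6-3-3-3-3: well-formed.
(c) sonority 6-4-3-1: well-formed.
(d) sonority 6-3-3-2-1: well-formed.
(e) sonority 5-7-3: ill-formed.
(f) sonority 3-3-3: well-formed.

e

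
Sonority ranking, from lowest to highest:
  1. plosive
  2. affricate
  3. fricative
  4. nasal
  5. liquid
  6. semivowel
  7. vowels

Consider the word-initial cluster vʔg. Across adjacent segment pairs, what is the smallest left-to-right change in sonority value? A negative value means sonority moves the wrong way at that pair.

/v/: fricative = 3.
/ʔ/: plosive = 1.
/g/: plosive = 1.
/v/→/ʔ/: change -2.
/ʔ/→/g/: change +0.
Minimum = -2.

-2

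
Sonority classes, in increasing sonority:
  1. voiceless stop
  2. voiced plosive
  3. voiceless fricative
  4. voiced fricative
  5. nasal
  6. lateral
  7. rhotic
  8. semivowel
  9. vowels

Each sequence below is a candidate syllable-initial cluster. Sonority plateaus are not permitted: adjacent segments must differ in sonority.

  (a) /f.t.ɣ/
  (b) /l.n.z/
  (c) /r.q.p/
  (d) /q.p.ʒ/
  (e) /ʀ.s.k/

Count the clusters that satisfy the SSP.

0

(a) /f.t.ɣ/: profile 3-1-4 — violates.
(b) /l.n.z/: profile 6-5-4 — violates.
(c) /r.q.p/: profile 7-1-1 — violates.
(d) /q.p.ʒ/: profile 1-1-4 — violates.
(e) /ʀ.s.k/: profile 7-3-1 — violates.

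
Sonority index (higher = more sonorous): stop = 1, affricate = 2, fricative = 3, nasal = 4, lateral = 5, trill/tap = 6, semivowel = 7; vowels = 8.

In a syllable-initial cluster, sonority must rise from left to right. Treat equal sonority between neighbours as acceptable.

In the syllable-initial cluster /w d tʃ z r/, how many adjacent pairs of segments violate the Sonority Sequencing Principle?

1

/w/ — semivowel, sonority 7.
/d/ — stop, sonority 1.
/tʃ/ — affricate, sonority 2.
/z/ — fricative, sonority 3.
/r/ — trill/tap, sonority 6.
/w/→/d/: 7→1 (does not rise) — violation.
/d/→/tʃ/: 1→2 (rises) — ok.
/tʃ/→/z/: 2→3 (rises) — ok.
/z/→/r/: 3→6 (rises) — ok.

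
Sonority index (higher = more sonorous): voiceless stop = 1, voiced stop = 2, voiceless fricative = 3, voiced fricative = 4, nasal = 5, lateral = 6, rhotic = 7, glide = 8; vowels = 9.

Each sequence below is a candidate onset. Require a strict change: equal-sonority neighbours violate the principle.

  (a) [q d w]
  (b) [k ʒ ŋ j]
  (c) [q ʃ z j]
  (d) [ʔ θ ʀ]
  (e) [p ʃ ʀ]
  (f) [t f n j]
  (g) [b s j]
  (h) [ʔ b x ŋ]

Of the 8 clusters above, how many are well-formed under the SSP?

(a) 1-2-8 → obeys
(b) 1-4-5-8 → obeys
(c) 1-3-4-8 → obeys
(d) 1-3-7 → obeys
(e) 1-3-7 → obeys
(f) 1-3-5-8 → obeys
(g) 2-3-8 → obeys
(h) 1-2-3-5 → obeys

8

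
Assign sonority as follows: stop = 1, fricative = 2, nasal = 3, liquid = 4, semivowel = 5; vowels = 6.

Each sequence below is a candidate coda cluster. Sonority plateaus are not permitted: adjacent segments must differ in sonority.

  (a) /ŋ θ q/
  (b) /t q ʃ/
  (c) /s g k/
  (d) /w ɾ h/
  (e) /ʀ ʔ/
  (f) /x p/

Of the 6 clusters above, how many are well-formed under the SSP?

4

(a) 3-2-1 → obeys
(b) 1-1-2 → violates
(c) 2-1-1 → violates
(d) 5-4-2 → obeys
(e) 4-1 → obeys
(f) 2-1 → obeys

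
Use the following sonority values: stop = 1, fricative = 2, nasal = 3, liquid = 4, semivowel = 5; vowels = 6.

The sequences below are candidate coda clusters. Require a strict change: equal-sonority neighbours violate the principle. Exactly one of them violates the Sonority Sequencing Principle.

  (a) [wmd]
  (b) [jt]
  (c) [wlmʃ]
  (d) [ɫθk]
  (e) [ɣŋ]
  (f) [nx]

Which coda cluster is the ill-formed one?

e

(a) sonority 5-3-1: well-formed.
(b) sonority 5-1: well-formed.
(c) sonority 5-4-3-2: well-formed.
(d) sonority 4-2-1: well-formed.
(e) sonority 2-3: ill-formed.
(f) sonority 3-2: well-formed.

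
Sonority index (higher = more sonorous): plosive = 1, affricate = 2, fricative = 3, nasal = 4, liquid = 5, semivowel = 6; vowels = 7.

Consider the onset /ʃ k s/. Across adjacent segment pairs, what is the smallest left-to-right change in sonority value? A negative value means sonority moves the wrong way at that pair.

/ʃ/ is a fricative (sonority 3).
/k/ is a plosive (sonority 1).
/s/ is a fricative (sonority 3).
/ʃ/→/k/: change -2.
/k/→/s/: change +2.
Minimum = -2.

-2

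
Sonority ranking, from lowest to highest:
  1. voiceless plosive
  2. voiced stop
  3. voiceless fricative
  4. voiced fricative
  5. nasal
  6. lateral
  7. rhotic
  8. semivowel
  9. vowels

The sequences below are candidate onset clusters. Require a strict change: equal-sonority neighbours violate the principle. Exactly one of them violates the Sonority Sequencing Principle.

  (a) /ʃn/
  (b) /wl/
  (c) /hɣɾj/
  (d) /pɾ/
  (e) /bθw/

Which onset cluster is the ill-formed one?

(a) /ʃn/: profile 3-5 — obeys.
(b) /wl/: profile 8-6 — violates.
(c) /hɣɾj/: profile 3-4-7-8 — obeys.
(d) /pɾ/: profile 1-7 — obeys.
(e) /bθw/: profile 2-3-8 — obeys.

b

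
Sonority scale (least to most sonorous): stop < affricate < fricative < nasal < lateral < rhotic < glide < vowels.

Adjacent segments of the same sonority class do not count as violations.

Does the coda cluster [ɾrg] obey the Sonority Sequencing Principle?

/ɾ/ — rhotic, sonority 6.
/r/ — rhotic, sonority 6.
/g/ — stop, sonority 1.
The profile 6-6-1 is non-increasing (plateaus allowed), so the coda cluster satisfies the SSP.

yes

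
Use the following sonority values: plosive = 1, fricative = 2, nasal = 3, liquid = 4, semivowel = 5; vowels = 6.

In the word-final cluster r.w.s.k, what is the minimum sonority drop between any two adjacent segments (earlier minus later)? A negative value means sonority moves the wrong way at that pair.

-1

/r/ — liquid, sonority 4.
/w/ — semivowel, sonority 5.
/s/ — fricative, sonority 2.
/k/ — plosive, sonority 1.
/r/→/w/: change -1.
/w/→/s/: change +3.
/s/→/k/: change +1.
Minimum = -1.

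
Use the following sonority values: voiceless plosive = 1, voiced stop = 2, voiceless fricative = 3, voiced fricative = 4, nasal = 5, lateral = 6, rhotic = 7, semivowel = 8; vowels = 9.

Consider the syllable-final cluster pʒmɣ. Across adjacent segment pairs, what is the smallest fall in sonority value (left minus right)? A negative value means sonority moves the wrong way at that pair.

/p/: voiceless plosive = 1.
/ʒ/: voiced fricative = 4.
/m/: nasal = 5.
/ɣ/: voiced fricative = 4.
/p/→/ʒ/: change -3.
/ʒ/→/m/: change -1.
/m/→/ɣ/: change +1.
Minimum = -3.

-3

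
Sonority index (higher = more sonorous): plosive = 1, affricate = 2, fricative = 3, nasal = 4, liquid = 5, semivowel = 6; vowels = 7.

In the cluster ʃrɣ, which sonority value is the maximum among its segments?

/ʃ/ is a fricative (sonority 3).
/r/ is a liquid (sonority 5).
/ɣ/ is a fricative (sonority 3).
The maximum is 5.

5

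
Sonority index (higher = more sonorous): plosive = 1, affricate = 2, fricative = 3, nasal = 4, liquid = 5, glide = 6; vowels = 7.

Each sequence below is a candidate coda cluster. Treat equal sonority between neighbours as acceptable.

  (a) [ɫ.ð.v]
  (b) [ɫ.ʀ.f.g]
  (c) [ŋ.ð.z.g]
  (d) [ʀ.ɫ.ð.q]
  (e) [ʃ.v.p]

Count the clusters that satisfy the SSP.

(a) 5-3-3 → obeys
(b) 5-5-3-1 → obeys
(c) 4-3-3-1 → obeys
(d) 5-5-3-1 → obeys
(e) 3-3-1 → obeys

5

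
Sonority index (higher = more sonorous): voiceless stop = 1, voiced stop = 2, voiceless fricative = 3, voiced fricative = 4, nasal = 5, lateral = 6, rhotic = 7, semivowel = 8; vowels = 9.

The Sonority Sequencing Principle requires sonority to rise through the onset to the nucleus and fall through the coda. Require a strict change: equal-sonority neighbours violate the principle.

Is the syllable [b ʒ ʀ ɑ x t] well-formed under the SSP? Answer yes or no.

Onset: /b/ is a voiced stop (sonority 2), /ʒ/ is a voiced fricative (sonority 4), /ʀ/ is a rhotic (sonority 7); then the nucleus /ɑ/ (sonority 9).
Onset profile 2-4-7-9 — rises to the nucleus.
Coda: /x/ is a voiceless fricative (sonority 3), /t/ is a voiceless stop (sonority 1).
Coda profile 9-3-1 — falls from the nucleus.

yes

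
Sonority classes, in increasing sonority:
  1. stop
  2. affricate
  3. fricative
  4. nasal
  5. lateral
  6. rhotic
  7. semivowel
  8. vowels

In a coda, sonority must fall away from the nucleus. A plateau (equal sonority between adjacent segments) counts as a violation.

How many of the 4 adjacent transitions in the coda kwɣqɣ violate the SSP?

2

/k/ is a stop (sonority 1).
/w/ is a semivowel (sonority 7).
/ɣ/ is a fricative (sonority 3).
/q/ is a stop (sonority 1).
/ɣ/ is a fricative (sonority 3).
/k/→/w/: 1→7 (does not fall) — violation.
/w/→/ɣ/: 7→3 (falls) — ok.
/ɣ/→/q/: 3→1 (falls) — ok.
/q/→/ɣ/: 1→3 (does not fall) — violation.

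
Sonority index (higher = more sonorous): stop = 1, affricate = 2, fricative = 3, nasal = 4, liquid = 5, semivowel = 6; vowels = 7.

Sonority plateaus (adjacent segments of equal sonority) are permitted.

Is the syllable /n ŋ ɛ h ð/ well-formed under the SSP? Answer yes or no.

Onset: /n/ is a nasal (sonority 4), /ŋ/ is a nasal (sonority 4); then the nucleus /ɛ/ (sonority 7).
Onset profile 4-4-7 — rises to the nucleus.
Coda: /h/ is a fricative (sonority 3), /ð/ is a fricative (sonority 3).
Coda profile 7-3-3 — falls from the nucleus.

yes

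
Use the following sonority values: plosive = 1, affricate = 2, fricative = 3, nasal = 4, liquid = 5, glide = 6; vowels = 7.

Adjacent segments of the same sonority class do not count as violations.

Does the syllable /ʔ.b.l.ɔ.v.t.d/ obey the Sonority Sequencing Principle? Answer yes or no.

yes

Onset: /ʔ/ is a plosive (sonority 1), /b/ is a plosive (sonority 1), /l/ is a liquid (sonority 5); then the nucleus /ɔ/ (sonority 7).
Onset profile 1-1-5-7 — rises to the nucleus.
Coda: /v/ is a fricative (sonority 3), /t/ is a plosive (sonority 1), /d/ is a plosive (sonority 1).
Coda profile 7-3-1-1 — falls from the nucleus.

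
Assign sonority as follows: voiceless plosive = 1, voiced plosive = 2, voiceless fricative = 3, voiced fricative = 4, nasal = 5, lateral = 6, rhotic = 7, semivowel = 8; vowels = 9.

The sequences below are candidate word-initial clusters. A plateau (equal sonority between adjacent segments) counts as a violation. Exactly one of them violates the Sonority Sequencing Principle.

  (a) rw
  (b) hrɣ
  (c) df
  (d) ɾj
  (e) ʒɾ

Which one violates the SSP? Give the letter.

(a) rw: profile 7-8 — obeys.
(b) hrɣ: profile 3-7-4 — violates.
(c) df: profile 2-3 — obeys.
(d) ɾj: profile 7-8 — obeys.
(e) ʒɾ: profile 4-7 — obeys.

b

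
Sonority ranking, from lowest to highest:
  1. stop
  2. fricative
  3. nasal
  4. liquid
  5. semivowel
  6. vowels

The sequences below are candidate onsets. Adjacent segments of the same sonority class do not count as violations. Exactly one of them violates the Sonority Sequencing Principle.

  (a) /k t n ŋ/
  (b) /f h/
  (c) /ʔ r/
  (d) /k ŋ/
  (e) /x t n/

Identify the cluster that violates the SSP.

(a) /k t n ŋ/: profile 1-1-3-3 — obeys.
(b) /f h/: profile 2-2 — obeys.
(c) /ʔ r/: profile 1-4 — obeys.
(d) /k ŋ/: profile 1-3 — obeys.
(e) /x t n/: profile 2-1-3 — violates.

e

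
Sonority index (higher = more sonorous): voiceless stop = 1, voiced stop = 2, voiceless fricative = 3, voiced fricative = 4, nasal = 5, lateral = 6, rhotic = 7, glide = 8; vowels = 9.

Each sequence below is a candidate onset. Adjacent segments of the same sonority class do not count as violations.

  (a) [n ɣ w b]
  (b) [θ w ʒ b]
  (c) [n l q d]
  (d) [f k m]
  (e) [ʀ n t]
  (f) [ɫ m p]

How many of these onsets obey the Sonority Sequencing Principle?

0

(a) sonority 5-4-8-2: ill-formed.
(b) sonority 3-8-4-2: ill-formed.
(c) sonority 5-6-1-2: ill-formed.
(d) sonority 3-1-5: ill-formed.
(e) sonority 7-5-1: ill-formed.
(f) sonority 6-5-1: ill-formed.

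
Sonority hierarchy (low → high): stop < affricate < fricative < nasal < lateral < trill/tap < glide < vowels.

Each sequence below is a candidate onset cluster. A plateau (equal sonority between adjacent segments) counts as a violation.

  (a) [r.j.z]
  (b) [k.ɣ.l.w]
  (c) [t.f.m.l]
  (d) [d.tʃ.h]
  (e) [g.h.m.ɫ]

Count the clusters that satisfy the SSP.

4

(a) 6-7-3 → violates
(b) 1-3-5-7 → obeys
(c) 1-3-4-5 → obeys
(d) 1-2-3 → obeys
(e) 1-3-4-5 → obeys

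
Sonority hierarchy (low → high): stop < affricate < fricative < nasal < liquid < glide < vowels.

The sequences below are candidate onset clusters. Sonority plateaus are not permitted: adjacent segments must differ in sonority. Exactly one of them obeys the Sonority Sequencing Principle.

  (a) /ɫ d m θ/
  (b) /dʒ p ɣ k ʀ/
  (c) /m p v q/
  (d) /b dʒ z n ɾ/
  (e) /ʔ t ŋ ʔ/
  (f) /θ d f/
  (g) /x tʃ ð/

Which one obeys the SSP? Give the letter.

d

(a) sonority 5-1-4-3: ill-formed.
(b) sonority 2-1-3-1-5: ill-formed.
(c) sonority 4-1-3-1: ill-formed.
(d) sonority 1-2-3-4-5: well-formed.
(e) sonority 1-1-4-1: ill-formed.
(f) sonority 3-1-3: ill-formed.
(g) sonority 3-2-3: ill-formed.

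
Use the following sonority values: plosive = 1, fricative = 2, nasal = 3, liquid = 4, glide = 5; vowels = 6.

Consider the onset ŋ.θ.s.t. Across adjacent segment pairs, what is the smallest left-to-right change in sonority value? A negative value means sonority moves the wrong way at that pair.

-1

/ŋ/: nasal = 3.
/θ/: fricative = 2.
/s/: fricative = 2.
/t/: plosive = 1.
/ŋ/→/θ/: change -1.
/θ/→/s/: change +0.
/s/→/t/: change -1.
Minimum = -1.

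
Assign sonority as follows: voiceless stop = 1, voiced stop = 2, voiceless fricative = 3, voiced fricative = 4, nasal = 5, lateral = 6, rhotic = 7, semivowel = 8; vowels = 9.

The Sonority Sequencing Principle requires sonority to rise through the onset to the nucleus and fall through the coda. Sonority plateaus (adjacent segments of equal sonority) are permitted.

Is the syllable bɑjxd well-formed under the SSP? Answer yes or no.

yes

Onset: /b/ is a voiced stop (sonority 2); then the nucleus /ɑ/ (sonority 9).
Onset profile 2-9 — rises to the nucleus.
Coda: /j/ is a semivowel (sonority 8), /x/ is a voiceless fricative (sonority 3), /d/ is a voiced stop (sonority 2).
Coda profile 9-8-3-2 — falls from the nucleus.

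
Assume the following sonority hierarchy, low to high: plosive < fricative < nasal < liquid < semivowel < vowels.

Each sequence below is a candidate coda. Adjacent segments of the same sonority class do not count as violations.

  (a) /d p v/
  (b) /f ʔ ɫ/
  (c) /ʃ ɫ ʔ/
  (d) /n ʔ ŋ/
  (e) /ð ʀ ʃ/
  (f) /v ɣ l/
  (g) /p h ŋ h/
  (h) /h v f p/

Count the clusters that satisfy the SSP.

(a) sonority 1-1-2: ill-formed.
(b) sonority 2-1-4: ill-formed.
(c) sonority 2-4-1: ill-formed.
(d) sonority 3-1-3: ill-formed.
(e) sonority 2-4-2: ill-formed.
(f) sonority 2-2-4: ill-formed.
(g) sonority 1-2-3-2: ill-formed.
(h) sonority 2-2-2-1: well-formed.

1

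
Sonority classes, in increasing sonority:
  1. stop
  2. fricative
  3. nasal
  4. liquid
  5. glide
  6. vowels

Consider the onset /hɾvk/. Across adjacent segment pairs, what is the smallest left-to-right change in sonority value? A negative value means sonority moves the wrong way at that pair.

-2

/h/ is a fricative (sonority 2).
/ɾ/ is a liquid (sonority 4).
/v/ is a fricative (sonority 2).
/k/ is a stop (sonority 1).
/h/→/ɾ/: change +2.
/ɾ/→/v/: change -2.
/v/→/k/: change -1.
Minimum = -2.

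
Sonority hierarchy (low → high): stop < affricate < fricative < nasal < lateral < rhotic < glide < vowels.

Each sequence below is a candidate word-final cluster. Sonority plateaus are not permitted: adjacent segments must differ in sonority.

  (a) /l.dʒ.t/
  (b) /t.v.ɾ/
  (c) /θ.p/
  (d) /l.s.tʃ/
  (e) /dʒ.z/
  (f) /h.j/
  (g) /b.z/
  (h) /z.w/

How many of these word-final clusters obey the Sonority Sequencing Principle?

3

(a) sonority 5-2-1: well-formed.
(b) sonority 1-3-6: ill-formed.
(c) sonority 3-1: well-formed.
(d) sonority 5-3-2: well-formed.
(e) sonority 2-3: ill-formed.
(f) sonority 3-7: ill-formed.
(g) sonority 1-3: ill-formed.
(h) sonority 3-7: ill-formed.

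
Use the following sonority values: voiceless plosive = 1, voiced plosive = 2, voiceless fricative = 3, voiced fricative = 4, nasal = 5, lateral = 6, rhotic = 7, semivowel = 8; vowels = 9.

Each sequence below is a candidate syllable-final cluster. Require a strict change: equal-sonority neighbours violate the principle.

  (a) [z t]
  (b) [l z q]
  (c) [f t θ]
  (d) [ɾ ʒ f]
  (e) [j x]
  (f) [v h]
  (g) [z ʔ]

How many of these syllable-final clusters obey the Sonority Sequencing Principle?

6

(a) 4-1 → obeys
(b) 6-4-1 → obeys
(c) 3-1-3 → violates
(d) 7-4-3 → obeys
(e) 8-3 → obeys
(f) 4-3 → obeys
(g) 4-1 → obeys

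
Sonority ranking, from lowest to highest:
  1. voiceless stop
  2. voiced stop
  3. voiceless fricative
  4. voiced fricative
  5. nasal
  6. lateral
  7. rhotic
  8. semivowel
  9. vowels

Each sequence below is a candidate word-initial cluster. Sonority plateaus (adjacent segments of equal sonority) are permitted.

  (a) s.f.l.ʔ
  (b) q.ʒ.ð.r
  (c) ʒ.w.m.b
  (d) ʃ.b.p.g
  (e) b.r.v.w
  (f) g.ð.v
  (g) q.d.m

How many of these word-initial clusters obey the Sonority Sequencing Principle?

3

(a) 3-3-6-1 → violates
(b) 1-4-4-7 → obeys
(c) 4-8-5-2 → violates
(d) 3-2-1-2 → violates
(e) 2-7-4-8 → violates
(f) 2-4-4 → obeys
(g) 1-2-5 → obeys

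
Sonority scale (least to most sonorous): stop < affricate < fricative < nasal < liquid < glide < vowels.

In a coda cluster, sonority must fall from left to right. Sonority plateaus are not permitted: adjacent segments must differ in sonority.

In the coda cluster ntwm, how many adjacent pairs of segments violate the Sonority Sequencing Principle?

/n/ is a nasal (sonority 4).
/t/ is a stop (sonority 1).
/w/ is a glide (sonority 6).
/m/ is a nasal (sonority 4).
/n/→/t/: 4→1 (falls) — ok.
/t/→/w/: 1→6 (does not fall) — violation.
/w/→/m/: 6→4 (falls) — ok.

1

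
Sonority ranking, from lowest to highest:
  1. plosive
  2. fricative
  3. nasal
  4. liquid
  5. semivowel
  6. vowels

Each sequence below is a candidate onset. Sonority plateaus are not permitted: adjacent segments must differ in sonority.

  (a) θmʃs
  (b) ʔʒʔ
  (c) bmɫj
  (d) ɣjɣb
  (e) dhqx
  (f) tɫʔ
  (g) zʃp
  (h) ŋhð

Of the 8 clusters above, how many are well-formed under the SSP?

1

(a) sonority 2-3-2-2: ill-formed.
(b) sonority 1-2-1: ill-formed.
(c) sonority 1-3-4-5: well-formed.
(d) sonority 2-5-2-1: ill-formed.
(e) sonority 1-2-1-2: ill-formed.
(f) sonority 1-4-1: ill-formed.
(g) sonority 2-2-1: ill-formed.
(h) sonority 3-2-2: ill-formed.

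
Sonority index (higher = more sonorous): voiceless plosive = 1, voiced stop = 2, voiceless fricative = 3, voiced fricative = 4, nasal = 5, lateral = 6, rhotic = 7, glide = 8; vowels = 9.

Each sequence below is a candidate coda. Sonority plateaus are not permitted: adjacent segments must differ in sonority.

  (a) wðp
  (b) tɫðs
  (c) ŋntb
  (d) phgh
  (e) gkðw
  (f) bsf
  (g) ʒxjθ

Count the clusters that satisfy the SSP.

(a) wðp: profile 8-4-1 — obeys.
(b) tɫðs: profile 1-6-4-3 — violates.
(c) ŋntb: profile 5-5-1-2 — violates.
(d) phgh: profile 1-3-2-3 — violates.
(e) gkðw: profile 2-1-4-8 — violates.
(f) bsf: profile 2-3-3 — violates.
(g) ʒxjθ: profile 4-3-8-3 — violates.

1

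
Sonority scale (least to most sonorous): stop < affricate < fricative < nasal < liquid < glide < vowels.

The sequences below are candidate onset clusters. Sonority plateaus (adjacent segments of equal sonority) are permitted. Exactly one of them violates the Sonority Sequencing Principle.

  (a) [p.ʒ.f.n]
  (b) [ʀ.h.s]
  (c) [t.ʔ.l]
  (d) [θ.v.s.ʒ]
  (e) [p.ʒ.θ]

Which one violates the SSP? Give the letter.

(a) sonority 1-3-3-4: well-formed.
(b) sonority 5-3-3: ill-formed.
(c) sonority 1-1-5: well-formed.
(d) sonority 3-3-3-3: well-formed.
(e) sonority 1-3-3: well-formed.

b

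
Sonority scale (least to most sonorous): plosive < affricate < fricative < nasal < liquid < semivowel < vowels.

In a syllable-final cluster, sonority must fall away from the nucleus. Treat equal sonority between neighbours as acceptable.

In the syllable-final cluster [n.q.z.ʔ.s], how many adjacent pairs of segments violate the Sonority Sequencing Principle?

2

/n/ — nasal, sonority 4.
/q/ — plosive, sonority 1.
/z/ — fricative, sonority 3.
/ʔ/ — plosive, sonority 1.
/s/ — fricative, sonority 3.
/n/→/q/: 4→1 (falls) — ok.
/q/→/z/: 1→3 (does not fall) — violation.
/z/→/ʔ/: 3→1 (falls) — ok.
/ʔ/→/s/: 1→3 (does not fall) — violation.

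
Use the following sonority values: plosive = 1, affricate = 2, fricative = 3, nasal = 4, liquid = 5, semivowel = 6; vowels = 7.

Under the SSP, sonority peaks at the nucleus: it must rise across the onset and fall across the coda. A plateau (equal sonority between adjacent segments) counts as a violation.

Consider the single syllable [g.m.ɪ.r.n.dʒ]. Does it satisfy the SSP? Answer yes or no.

Onset: /g/ is a plosive (sonority 1), /m/ is a nasal (sonority 4); then the nucleus /ɪ/ (sonority 7).
Onset profile 1-4-7 — rises to the nucleus.
Coda: /r/ is a liquid (sonority 5), /n/ is a nasal (sonority 4), /dʒ/ is an affricate (sonority 2).
Coda profile 7-5-4-2 — falls from the nucleus.

yes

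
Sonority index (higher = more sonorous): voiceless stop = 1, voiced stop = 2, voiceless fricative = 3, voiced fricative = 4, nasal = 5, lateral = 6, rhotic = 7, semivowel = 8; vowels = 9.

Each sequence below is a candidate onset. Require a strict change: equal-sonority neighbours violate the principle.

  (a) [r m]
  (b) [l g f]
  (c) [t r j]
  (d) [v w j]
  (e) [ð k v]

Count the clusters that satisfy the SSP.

1

(a) 7-5 → violates
(b) 6-2-3 → violates
(c) 1-7-8 → obeys
(d) 4-8-8 → violates
(e) 4-1-4 → violates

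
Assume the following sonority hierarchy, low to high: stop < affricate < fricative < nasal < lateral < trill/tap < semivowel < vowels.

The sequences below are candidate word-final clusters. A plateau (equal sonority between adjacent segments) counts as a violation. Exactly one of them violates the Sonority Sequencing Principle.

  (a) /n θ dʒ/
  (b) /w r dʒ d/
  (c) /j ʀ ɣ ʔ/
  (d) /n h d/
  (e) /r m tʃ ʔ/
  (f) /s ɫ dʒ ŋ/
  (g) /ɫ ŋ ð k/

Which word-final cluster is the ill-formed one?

f

(a) 4-3-2 → obeys
(b) 7-6-2-1 → obeys
(c) 7-6-3-1 → obeys
(d) 4-3-1 → obeys
(e) 6-4-2-1 → obeys
(f) 3-5-2-4 → violates
(g) 5-4-3-1 → obeys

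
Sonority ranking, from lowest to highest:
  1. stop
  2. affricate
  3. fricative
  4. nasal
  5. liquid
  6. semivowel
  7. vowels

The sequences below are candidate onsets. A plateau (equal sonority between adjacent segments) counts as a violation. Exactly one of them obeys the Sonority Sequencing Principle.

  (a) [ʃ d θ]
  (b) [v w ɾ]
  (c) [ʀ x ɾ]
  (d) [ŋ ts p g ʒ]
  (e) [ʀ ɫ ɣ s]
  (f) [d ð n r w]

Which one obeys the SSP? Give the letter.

f

(a) [ʃ d θ]: profile 3-1-3 — violates.
(b) [v w ɾ]: profile 3-6-5 — violates.
(c) [ʀ x ɾ]: profile 5-3-5 — violates.
(d) [ŋ ts p g ʒ]: profile 4-2-1-1-3 — violates.
(e) [ʀ ɫ ɣ s]: profile 5-5-3-3 — violates.
(f) [d ð n r w]: profile 1-3-4-5-6 — obeys.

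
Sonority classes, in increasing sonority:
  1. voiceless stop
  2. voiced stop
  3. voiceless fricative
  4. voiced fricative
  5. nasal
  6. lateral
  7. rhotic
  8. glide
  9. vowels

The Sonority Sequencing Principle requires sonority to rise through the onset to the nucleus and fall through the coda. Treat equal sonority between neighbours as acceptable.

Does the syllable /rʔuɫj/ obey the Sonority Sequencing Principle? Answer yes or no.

Onset: /r/ is a rhotic (sonority 7), /ʔ/ is a voiceless stop (sonority 1); then the nucleus /u/ (sonority 9).
Onset profile 7-1-9 — does not rise throughout.
Coda: /ɫ/ is a lateral (sonority 6), /j/ is a glide (sonority 8).
Coda profile 9-6-8 — does not fall throughout.

no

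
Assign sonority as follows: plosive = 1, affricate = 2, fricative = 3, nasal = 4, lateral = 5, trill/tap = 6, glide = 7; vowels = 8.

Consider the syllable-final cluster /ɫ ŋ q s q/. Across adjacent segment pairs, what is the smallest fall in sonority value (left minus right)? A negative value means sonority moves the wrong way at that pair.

-2

/ɫ/ is a lateral (sonority 5).
/ŋ/ is a nasal (sonority 4).
/q/ is a plosive (sonority 1).
/s/ is a fricative (sonority 3).
/q/ is a plosive (sonority 1).
/ɫ/→/ŋ/: change +1.
/ŋ/→/q/: change +3.
/q/→/s/: change -2.
/s/→/q/: change +2.
Minimum = -2.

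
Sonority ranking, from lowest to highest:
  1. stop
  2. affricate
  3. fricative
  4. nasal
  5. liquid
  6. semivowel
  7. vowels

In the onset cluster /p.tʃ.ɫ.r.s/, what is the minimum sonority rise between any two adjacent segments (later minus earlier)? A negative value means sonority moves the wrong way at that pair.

/p/ — stop, sonority 1.
/tʃ/ — affricate, sonority 2.
/ɫ/ — liquid, sonority 5.
/r/ — liquid, sonority 5.
/s/ — fricative, sonority 3.
/p/→/tʃ/: change +1.
/tʃ/→/ɫ/: change +3.
/ɫ/→/r/: change +0.
/r/→/s/: change -2.
Minimum = -2.

-2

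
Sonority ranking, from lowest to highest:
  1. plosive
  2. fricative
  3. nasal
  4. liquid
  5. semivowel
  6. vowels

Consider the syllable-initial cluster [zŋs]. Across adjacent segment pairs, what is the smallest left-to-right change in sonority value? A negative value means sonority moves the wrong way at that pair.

/z/ is a fricative (sonority 2).
/ŋ/ is a nasal (sonority 3).
/s/ is a fricative (sonority 2).
/z/→/ŋ/: change +1.
/ŋ/→/s/: change -1.
Minimum = -1.

-1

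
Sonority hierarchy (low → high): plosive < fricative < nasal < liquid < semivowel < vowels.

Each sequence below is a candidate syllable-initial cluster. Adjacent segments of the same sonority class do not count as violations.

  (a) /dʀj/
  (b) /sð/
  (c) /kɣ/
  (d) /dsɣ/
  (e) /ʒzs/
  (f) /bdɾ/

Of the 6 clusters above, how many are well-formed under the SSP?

(a) /dʀj/: profile 1-4-5 — obeys.
(b) /sð/: profile 2-2 — obeys.
(c) /kɣ/: profile 1-2 — obeys.
(d) /dsɣ/: profile 1-2-2 — obeys.
(e) /ʒzs/: profile 2-2-2 — obeys.
(f) /bdɾ/: profile 1-1-4 — obeys.

6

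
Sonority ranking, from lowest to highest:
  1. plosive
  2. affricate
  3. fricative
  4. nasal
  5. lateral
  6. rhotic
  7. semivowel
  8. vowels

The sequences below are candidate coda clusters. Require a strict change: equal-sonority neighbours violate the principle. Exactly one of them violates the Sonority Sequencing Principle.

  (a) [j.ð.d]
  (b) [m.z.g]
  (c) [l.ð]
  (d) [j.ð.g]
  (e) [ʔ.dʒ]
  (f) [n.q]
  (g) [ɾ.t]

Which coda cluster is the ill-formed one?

e

(a) 7-3-1 → obeys
(b) 4-3-1 → obeys
(c) 5-3 → obeys
(d) 7-3-1 → obeys
(e) 1-2 → violates
(f) 4-1 → obeys
(g) 6-1 → obeys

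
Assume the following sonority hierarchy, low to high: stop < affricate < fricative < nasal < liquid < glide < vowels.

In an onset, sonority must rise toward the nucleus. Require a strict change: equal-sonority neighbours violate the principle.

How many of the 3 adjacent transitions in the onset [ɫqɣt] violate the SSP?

/ɫ/: liquid = 5.
/q/: stop = 1.
/ɣ/: fricative = 3.
/t/: stop = 1.
/ɫ/→/q/: 5→1 (does not rise) — violation.
/q/→/ɣ/: 1→3 (rises) — ok.
/ɣ/→/t/: 3→1 (does not rise) — violation.

2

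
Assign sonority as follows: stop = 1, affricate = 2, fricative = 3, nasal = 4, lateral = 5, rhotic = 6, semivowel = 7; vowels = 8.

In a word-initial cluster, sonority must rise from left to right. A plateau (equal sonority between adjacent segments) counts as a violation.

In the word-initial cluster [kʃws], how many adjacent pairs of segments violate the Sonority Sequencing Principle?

1

/k/ — stop, sonority 1.
/ʃ/ — fricative, sonority 3.
/w/ — semivowel, sonority 7.
/s/ — fricative, sonority 3.
/k/→/ʃ/: 1→3 (rises) — ok.
/ʃ/→/w/: 3→7 (rises) — ok.
/w/→/s/: 7→3 (does not rise) — violation.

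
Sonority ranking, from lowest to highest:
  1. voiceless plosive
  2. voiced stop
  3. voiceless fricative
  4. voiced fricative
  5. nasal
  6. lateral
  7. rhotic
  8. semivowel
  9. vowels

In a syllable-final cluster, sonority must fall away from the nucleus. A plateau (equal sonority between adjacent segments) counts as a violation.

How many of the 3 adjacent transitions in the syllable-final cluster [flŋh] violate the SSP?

1

/f/ — voiceless fricative, sonority 3.
/l/ — lateral, sonority 6.
/ŋ/ — nasal, sonority 5.
/h/ — voiceless fricative, sonority 3.
/f/→/l/: 3→6 (does not fall) — violation.
/l/→/ŋ/: 6→5 (falls) — ok.
/ŋ/→/h/: 5→3 (falls) — ok.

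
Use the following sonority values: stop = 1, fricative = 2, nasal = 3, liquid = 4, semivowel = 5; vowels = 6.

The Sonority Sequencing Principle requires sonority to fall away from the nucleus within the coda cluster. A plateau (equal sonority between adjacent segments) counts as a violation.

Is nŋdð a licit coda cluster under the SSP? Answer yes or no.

no

/n/ is a nasal (sonority 3).
/ŋ/ is a nasal (sonority 3).
/d/ is a stop (sonority 1).
/ð/ is a fricative (sonority 2).
The profile is 3-3-1-2. Between /n/ (3) and /ŋ/ (3) sonority does not fall, so the cluster violates the SSP.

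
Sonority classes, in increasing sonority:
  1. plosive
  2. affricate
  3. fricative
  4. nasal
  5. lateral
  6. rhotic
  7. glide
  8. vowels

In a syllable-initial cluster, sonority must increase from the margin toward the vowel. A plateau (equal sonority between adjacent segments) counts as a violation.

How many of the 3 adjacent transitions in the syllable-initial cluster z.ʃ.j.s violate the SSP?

2

/z/ — fricative, sonority 3.
/ʃ/ — fricative, sonority 3.
/j/ — glide, sonority 7.
/s/ — fricative, sonority 3.
/z/→/ʃ/: 3→3 (plateau) — violation.
/ʃ/→/j/: 3→7 (rises) — ok.
/j/→/s/: 7→3 (does not rise) — violation.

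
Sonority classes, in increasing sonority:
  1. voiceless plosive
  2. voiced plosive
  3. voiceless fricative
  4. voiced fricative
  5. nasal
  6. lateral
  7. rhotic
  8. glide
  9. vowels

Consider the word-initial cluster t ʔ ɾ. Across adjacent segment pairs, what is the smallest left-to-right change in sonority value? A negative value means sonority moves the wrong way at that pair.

0

/t/ — voiceless plosive, sonority 1.
/ʔ/ — voiceless plosive, sonority 1.
/ɾ/ — rhotic, sonority 7.
/t/→/ʔ/: change +0.
/ʔ/→/ɾ/: change +6.
Minimum = 0.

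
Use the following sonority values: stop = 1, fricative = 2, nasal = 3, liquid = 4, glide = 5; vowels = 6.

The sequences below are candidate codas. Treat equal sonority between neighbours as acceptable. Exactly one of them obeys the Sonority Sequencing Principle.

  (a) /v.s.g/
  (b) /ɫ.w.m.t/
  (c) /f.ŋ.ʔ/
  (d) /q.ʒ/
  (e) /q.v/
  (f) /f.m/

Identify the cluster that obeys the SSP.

(a) 2-2-1 → obeys
(b) 4-5-3-1 → violates
(c) 2-3-1 → violates
(d) 1-2 → violates
(e) 1-2 → violates
(f) 2-3 → violates

a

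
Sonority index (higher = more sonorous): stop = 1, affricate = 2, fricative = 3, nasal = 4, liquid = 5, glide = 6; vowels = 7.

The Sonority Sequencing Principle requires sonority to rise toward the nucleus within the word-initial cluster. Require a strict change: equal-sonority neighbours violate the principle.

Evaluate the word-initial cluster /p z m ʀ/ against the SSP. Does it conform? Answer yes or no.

/p/: stop = 1.
/z/: fricative = 3.
/m/: nasal = 4.
/ʀ/: liquid = 5.
The profile 1-3-4-5 strictly rises, so the word-initial cluster satisfies the SSP.

yes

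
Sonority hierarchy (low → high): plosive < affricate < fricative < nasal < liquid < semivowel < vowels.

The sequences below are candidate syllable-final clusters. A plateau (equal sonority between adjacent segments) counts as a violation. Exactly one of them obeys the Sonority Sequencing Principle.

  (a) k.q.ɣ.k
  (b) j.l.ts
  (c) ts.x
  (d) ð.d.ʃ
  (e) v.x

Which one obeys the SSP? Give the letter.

b

(a) k.q.ɣ.k: profile 1-1-3-1 — violates.
(b) j.l.ts: profile 6-5-2 — obeys.
(c) ts.x: profile 2-3 — violates.
(d) ð.d.ʃ: profile 3-1-3 — violates.
(e) v.x: profile 3-3 — violates.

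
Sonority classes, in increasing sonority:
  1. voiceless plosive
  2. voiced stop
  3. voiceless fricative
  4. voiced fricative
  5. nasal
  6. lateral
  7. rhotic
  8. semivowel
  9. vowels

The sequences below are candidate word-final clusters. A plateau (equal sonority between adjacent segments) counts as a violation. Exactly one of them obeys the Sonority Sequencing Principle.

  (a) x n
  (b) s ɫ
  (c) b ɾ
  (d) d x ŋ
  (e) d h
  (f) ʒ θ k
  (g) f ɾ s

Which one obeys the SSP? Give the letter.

f

(a) sonority 3-5: ill-formed.
(b) sonority 3-6: ill-formed.
(c) sonority 2-7: ill-formed.
(d) sonority 2-3-5: ill-formed.
(e) sonority 2-3: ill-formed.
(f) sonority 4-3-1: well-formed.
(g) sonority 3-7-3: ill-formed.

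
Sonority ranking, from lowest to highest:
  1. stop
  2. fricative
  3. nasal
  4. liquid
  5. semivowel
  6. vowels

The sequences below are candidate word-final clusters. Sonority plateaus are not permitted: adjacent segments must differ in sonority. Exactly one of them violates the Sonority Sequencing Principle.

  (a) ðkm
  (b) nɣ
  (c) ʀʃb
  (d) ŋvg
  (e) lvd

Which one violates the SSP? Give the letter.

(a) 2-1-3 → violates
(b) 3-2 → obeys
(c) 4-2-1 → obeys
(d) 3-2-1 → obeys
(e) 4-2-1 → obeys

a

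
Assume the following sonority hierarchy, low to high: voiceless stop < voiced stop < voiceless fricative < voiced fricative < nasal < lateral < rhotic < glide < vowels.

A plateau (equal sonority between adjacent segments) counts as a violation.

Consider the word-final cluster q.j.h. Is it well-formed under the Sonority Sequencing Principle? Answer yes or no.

/q/ is a voiceless stop (sonority 1).
/j/ is a glide (sonority 8).
/h/ is a voiceless fricative (sonority 3).
The profile is 1-8-3. Between /q/ (1) and /j/ (8) sonority does not fall, so the cluster violates the SSP.

no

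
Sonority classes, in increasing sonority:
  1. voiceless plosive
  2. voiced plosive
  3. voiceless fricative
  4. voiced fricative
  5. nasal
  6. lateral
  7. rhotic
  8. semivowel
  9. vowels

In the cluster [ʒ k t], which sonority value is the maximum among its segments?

4

/ʒ/ is a voiced fricative (sonority 4).
/k/ is a voiceless plosive (sonority 1).
/t/ is a voiceless plosive (sonority 1).
The maximum is 4.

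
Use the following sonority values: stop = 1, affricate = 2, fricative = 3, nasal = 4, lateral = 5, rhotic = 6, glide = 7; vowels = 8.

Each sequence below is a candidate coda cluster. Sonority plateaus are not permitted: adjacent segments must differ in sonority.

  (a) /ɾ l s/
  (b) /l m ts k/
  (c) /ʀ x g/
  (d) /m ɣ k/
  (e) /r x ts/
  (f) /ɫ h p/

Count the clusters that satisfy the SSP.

6

(a) 6-5-3 → obeys
(b) 5-4-2-1 → obeys
(c) 6-3-1 → obeys
(d) 4-3-1 → obeys
(e) 6-3-2 → obeys
(f) 5-3-1 → obeys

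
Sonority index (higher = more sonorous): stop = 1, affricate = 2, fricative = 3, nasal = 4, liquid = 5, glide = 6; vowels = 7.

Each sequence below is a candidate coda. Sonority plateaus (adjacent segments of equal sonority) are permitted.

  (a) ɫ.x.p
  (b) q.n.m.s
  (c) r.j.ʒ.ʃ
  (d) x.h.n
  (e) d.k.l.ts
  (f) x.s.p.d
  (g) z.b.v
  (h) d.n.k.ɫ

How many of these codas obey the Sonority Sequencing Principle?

(a) sonority 5-3-1: well-formed.
(b) sonority 1-4-4-3: ill-formed.
(c) sonority 5-6-3-3: ill-formed.
(d) sonority 3-3-4: ill-formed.
(e) sonority 1-1-5-2: ill-formed.
(f) sonority 3-3-1-1: well-formed.
(g) sonority 3-1-3: ill-formed.
(h) sonority 1-4-1-5: ill-formed.

2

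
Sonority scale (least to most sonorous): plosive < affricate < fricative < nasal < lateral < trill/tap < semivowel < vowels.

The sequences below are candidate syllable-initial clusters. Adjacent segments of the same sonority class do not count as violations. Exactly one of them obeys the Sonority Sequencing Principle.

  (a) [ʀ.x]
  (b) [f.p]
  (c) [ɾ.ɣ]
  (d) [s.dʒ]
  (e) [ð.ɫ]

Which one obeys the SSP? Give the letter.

(a) 6-3 → violates
(b) 3-1 → violates
(c) 6-3 → violates
(d) 3-2 → violates
(e) 3-5 → obeys

e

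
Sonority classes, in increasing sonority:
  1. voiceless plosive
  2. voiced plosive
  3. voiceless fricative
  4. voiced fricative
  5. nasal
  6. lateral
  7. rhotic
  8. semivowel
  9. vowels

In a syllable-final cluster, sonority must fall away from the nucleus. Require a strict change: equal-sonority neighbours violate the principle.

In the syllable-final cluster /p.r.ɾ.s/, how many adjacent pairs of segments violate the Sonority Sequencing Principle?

/p/ — voiceless plosive, sonority 1.
/r/ — rhotic, sonority 7.
/ɾ/ — rhotic, sonority 7.
/s/ — voiceless fricative, sonority 3.
/p/→/r/: 1→7 (does not fall) — violation.
/r/→/ɾ/: 7→7 (plateau) — violation.
/ɾ/→/s/: 7→3 (falls) — ok.

2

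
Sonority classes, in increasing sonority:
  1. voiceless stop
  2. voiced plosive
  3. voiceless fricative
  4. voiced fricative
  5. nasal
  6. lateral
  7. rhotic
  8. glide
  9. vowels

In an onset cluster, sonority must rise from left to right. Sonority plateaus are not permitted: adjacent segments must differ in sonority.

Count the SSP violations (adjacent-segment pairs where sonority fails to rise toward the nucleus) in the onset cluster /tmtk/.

2

/t/ — voiceless stop, sonority 1.
/m/ — nasal, sonority 5.
/t/ — voiceless stop, sonority 1.
/k/ — voiceless stop, sonority 1.
/t/→/m/: 1→5 (rises) — ok.
/m/→/t/: 5→1 (does not rise) — violation.
/t/→/k/: 1→1 (plateau) — violation.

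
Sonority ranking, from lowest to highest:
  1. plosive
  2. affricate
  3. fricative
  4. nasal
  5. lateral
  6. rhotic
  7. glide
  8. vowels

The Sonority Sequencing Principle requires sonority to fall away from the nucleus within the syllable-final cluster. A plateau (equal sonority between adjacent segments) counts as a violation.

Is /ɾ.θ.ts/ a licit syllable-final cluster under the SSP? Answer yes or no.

yes

/ɾ/ is a rhotic (sonority 6).
/θ/ is a fricative (sonority 3).
/ts/ is an affricate (sonority 2).
The profile 6-3-2 strictly falls, so the syllable-final cluster satisfies the SSP.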